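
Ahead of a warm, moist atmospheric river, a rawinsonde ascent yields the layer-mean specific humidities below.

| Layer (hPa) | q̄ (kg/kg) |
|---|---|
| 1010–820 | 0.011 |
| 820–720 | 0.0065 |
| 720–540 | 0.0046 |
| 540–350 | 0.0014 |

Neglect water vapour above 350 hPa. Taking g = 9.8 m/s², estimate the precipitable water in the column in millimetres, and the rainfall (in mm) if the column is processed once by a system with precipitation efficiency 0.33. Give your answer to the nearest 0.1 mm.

PW ≈ 39.1 mm; rainfall ≈ 12.9 mm

Precipitable water is the column-integrated vapour mass per unit area: PW = (1/g) Σ q̄ Δp, with q in kg/kg and Δp in Pa (1 kg/m² of water = 1 mm).
Layer 1010–820 hPa: Δp = 190 hPa = 19000 Pa, q̄ = 0.011 kg/kg → 0.011 × 19000 / 9.8 = 21.33 mm
Layer 820–720 hPa: Δp = 100 hPa = 10000 Pa, q̄ = 0.0065 kg/kg → 0.0065 × 10000 / 9.8 = 6.63 mm
Layer 720–540 hPa: Δp = 180 hPa = 18000 Pa, q̄ = 0.0046 kg/kg → 0.0046 × 18000 / 9.8 = 8.45 mm
Layer 540–350 hPa: Δp = 190 hPa = 19000 Pa, q̄ = 0.0014 kg/kg → 0.0014 × 19000 / 9.8 = 2.71 mm
PW = 21.33 + 6.63 + 8.45 + 2.71 = 39.12 ≈ 39.1 mm.
Rainfall = ε × PW = 0.33 × 39.1 = 12.9 mm.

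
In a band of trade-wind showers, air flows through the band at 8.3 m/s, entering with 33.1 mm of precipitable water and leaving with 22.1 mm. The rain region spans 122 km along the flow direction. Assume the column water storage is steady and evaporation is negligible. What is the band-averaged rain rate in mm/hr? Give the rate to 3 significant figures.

Column moisture flux per unit crosswind length is F = V × PW.
Inflow: F_in = 8.3 × 33.1 = 274.73 mm·m/s
Outflow: F_out = 8.3 × 22.1 = 183.43 mm·m/s
Steady-state rate R = (F_in − F_out)/L = (274.73 − 183.43) / 122000 m = 7.484e-04 mm/s.
R = 7.484e-04 × 3600 = 2.69 mm/hr.

R ≈ 2.69 mm/hr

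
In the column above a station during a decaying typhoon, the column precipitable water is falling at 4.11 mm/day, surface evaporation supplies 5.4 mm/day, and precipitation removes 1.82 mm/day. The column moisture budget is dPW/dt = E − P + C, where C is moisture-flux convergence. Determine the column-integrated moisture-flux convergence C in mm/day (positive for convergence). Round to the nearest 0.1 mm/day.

dPW/dt = -4.11 mm/day.
C = dPW/dt − E + P = (-4.11) − 5.4 + 1.82 = -7.7 mm/day.

C ≈ -7.7 mm/day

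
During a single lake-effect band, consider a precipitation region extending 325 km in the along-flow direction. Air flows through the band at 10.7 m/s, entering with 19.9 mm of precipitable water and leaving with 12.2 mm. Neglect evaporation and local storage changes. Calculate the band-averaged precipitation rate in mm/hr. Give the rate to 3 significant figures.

Column moisture flux per unit crosswind length is F = V × PW.
Inflow: F_in = 10.7 × 19.9 = 212.93 mm·m/s
Outflow: F_out = 10.7 × 12.2 = 130.54 mm·m/s
Steady-state rate R = (F_in − F_out)/L = (212.93 − 130.54) / 325000 m = 2.535e-04 mm/s.
R = 2.535e-04 × 3600 = 0.913 mm/hr.

R ≈ 0.913 mm/hr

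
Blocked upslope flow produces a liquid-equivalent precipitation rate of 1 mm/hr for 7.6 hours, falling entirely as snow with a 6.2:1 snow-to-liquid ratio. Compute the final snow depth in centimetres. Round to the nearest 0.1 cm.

snow depth ≈ 4.7 cm

Liquid-equivalent depth = 1 × 7.6 = 7.6 mm.
Snow depth = 7.6 mm × 6.2 = 47.12 mm = 4.7 cm.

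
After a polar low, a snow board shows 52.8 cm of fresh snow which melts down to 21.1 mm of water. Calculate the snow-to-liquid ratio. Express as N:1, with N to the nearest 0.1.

ratio ≈ 25.0

Ratio = snow depth / SWE = 528 mm / 21.1 mm = 25.0, i.e. 25.0:1.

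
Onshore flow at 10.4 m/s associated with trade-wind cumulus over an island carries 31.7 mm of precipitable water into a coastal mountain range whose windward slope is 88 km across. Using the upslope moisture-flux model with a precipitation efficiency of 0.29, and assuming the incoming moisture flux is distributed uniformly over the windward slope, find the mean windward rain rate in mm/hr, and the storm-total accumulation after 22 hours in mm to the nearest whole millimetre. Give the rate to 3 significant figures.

R ≈ 3.91 mm/hr; total ≈ 86 mm

Incoming column moisture flux per unit ridge length: F = V × PW = 10.4 × 31.7 = 329.68 mm·m/s.
Spread over the 88 km slope with efficiency ε = 0.29: R = ε·F/W = 0.29 × 329.68 / 88000 m = 1.086e-03 mm/s.
R = 1.086e-03 × 3600 = 3.91 mm/hr.
Over 22 h: total = 3.91 × 22 = 86.02 ≈ 86 mm.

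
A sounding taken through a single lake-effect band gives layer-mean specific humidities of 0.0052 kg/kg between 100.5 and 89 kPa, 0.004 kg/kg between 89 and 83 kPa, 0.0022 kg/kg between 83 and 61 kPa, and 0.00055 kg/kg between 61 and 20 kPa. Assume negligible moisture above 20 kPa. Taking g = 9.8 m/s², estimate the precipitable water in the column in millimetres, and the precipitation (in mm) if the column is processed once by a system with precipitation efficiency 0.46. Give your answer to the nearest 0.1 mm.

PW ≈ 15.8 mm; precipitation ≈ 7.3 mm

Precipitable water is the column-integrated vapour mass per unit area: PW = (1/g) Σ q̄ Δp, with q in kg/kg and Δp in Pa (1 kg/m² of water = 1 mm).
Layer 100.5–89 kPa: Δp = 115 hPa = 11500 Pa, q̄ = 0.0052 kg/kg → 0.0052 × 11500 / 9.8 = 6.10 mm
Layer 89–83 kPa: Δp = 60 hPa = 6000 Pa, q̄ = 0.004 kg/kg → 0.004 × 6000 / 9.8 = 2.45 mm
Layer 83–61 kPa: Δp = 220 hPa = 22000 Pa, q̄ = 0.0022 kg/kg → 0.0022 × 22000 / 9.8 = 4.94 mm
Layer 61–20 kPa: Δp = 410 hPa = 41000 Pa, q̄ = 0.00055 kg/kg → 0.00055 × 41000 / 9.8 = 2.30 mm
PW = 6.10 + 2.45 + 4.94 + 2.30 = 15.79 ≈ 15.8 mm.
Precipitation = ε × PW = 0.46 × 15.8 = 7.3 mm.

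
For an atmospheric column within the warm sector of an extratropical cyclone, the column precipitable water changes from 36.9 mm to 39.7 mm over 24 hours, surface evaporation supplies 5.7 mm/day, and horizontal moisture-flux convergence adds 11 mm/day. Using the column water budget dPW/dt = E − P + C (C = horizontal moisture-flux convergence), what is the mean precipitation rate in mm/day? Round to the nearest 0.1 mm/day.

P ≈ 13.9 mm/day

dPW/dt = (39.7 − 36.9) mm / (24/24 day) = +2.800 mm/day.
P = E + C − dPW/dt = 5.7 + (11) − (+2.800) = 13.9 mm/day.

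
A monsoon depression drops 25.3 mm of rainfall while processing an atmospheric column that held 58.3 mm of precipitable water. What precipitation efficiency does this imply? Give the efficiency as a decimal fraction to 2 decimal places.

ε ≈ 0.43

ε = rainfall / PW = 25.3 / 58.3 = 0.43.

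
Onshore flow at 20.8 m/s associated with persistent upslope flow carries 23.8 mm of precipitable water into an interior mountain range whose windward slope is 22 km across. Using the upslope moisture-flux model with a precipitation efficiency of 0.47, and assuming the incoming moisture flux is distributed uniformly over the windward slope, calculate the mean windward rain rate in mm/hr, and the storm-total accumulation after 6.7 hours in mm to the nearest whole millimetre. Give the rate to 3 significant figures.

Incoming column moisture flux per unit ridge length: F = V × PW = 20.8 × 23.8 = 495.04 mm·m/s.
Spread over the 22 km slope with efficiency ε = 0.47: R = ε·F/W = 0.47 × 495.04 / 22000 m = 1.058e-02 mm/s.
R = 1.058e-02 × 3600 = 38.1 mm/hr.
Over 6.7 h: total = 38.1 × 6.7 = 255.27 ≈ 255 mm.

R ≈ 38.1 mm/hr; total ≈ 255 mm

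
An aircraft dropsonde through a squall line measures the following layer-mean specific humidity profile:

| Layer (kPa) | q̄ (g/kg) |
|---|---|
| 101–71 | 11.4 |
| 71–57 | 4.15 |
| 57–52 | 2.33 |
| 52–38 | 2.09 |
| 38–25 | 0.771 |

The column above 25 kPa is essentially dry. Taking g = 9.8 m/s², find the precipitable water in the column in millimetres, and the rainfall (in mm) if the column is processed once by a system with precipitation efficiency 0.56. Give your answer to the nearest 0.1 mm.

PW ≈ 46.0 mm; rainfall ≈ 25.8 mm

Precipitable water is the column-integrated vapour mass per unit area: PW = (1/g) Σ q̄ Δp, with q in kg/kg and Δp in Pa (1 kg/m² of water = 1 mm).
Layer 101–71 kPa: Δp = 300 hPa = 30000 Pa, q̄ = 0.0114 kg/kg → 0.0114 × 30000 / 9.8 = 34.90 mm
Layer 71–57 kPa: Δp = 140 hPa = 14000 Pa, q̄ = 0.00415 kg/kg → 0.00415 × 14000 / 9.8 = 5.93 mm
Layer 57–52 kPa: Δp = 50 hPa = 5000 Pa, q̄ = 0.00233 kg/kg → 0.00233 × 5000 / 9.8 = 1.19 mm
Layer 52–38 kPa: Δp = 140 hPa = 14000 Pa, q̄ = 0.00209 kg/kg → 0.00209 × 14000 / 9.8 = 2.99 mm
Layer 38–25 kPa: Δp = 130 hPa = 13000 Pa, q̄ = 0.000771 kg/kg → 0.000771 × 13000 / 9.8 = 1.02 mm
PW = 34.90 + 5.93 + 1.19 + 2.99 + 1.02 = 46.03 ≈ 46.0 mm.
Rainfall = ε × PW = 0.56 × 46.0 = 25.8 mm.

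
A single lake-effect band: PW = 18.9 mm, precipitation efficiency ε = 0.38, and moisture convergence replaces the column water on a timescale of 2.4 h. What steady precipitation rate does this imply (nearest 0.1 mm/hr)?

Each overturning extracts ε × PW = 0.38 × 18.9 = 7.182 mm.
Rate = ε·PW / τ = 7.182 / 2.4 h = 3.0 mm/hr.

R ≈ 3.0 mm/hr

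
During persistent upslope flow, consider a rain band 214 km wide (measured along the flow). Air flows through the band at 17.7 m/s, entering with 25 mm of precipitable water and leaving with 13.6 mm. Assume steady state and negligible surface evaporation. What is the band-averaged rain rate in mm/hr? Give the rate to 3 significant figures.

Column moisture flux per unit crosswind length is F = V × PW.
Inflow: F_in = 17.7 × 25 = 442.5 mm·m/s
Outflow: F_out = 17.7 × 13.6 = 240.72 mm·m/s
Steady-state rate R = (F_in − F_out)/L = (442.5 − 240.72) / 214000 m = 9.429e-04 mm/s.
R = 9.429e-04 × 3600 = 3.39 mm/hr.

R ≈ 3.39 mm/hr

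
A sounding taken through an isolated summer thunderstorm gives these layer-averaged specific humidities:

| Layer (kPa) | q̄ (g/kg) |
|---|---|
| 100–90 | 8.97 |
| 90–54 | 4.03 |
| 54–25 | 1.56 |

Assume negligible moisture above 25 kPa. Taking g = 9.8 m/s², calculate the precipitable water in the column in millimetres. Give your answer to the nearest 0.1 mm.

PW ≈ 28.6 mm

Precipitable water is the column-integrated vapour mass per unit area: PW = (1/g) Σ q̄ Δp, with q in kg/kg and Δp in Pa (1 kg/m² of water = 1 mm).
Layer 100–90 kPa: Δp = 100 hPa = 10000 Pa, q̄ = 0.00897 kg/kg → 0.00897 × 10000 / 9.8 = 9.15 mm
Layer 90–54 kPa: Δp = 360 hPa = 36000 Pa, q̄ = 0.00403 kg/kg → 0.00403 × 36000 / 9.8 = 14.80 mm
Layer 54–25 kPa: Δp = 290 hPa = 29000 Pa, q̄ = 0.00156 kg/kg → 0.00156 × 29000 / 9.8 = 4.62 mm
PW = 9.15 + 14.80 + 4.62 = 28.57 ≈ 28.6 mm.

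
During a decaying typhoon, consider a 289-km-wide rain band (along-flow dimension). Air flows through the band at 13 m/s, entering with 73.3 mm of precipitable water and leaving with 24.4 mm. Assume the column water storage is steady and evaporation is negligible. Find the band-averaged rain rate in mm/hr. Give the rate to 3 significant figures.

R ≈ 7.92 mm/hr

Column moisture flux per unit crosswind length is F = V × PW.
Inflow: F_in = 13 × 73.3 = 952.9 mm·m/s
Outflow: F_out = 13 × 24.4 = 317.2 mm·m/s
Steady-state rate R = (F_in − F_out)/L = (952.9 − 317.2) / 289000 m = 2.200e-03 mm/s.
R = 2.200e-03 × 3600 = 7.92 mm/hr.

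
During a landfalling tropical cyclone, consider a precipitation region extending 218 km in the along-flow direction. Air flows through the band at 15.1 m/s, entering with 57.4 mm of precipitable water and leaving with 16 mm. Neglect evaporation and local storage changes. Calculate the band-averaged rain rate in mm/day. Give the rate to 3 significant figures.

R ≈ 248 mm/day

Column moisture flux per unit crosswind length is F = V × PW.
Inflow: F_in = 15.1 × 57.4 = 866.74 mm·m/s
Outflow: F_out = 15.1 × 16 = 241.6 mm·m/s
Steady-state rate R = (F_in − F_out)/L = (866.74 − 241.6) / 218000 m = 2.868e-03 mm/s.
R = 2.868e-03 × 3600 × 24 = 248 mm/day.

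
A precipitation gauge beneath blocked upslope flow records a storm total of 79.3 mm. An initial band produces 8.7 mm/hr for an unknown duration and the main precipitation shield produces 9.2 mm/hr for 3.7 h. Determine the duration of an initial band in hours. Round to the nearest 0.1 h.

duration ≈ 5.2 h

Known phases: 9.2 × 3.7 = 34.04 mm.
Remaining depth = 79.3 − 34.04 = 45.26 mm.
Duration = 45.26 / 8.7 = 5.2 h.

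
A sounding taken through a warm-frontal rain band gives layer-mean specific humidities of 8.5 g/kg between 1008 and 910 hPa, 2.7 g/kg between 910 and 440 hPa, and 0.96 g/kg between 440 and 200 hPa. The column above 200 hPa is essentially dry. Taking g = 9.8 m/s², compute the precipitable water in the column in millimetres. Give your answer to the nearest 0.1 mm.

Precipitable water is the column-integrated vapour mass per unit area: PW = (1/g) Σ q̄ Δp, with q in kg/kg and Δp in Pa (1 kg/m² of water = 1 mm).
Layer 1008–910 hPa: Δp = 98 hPa = 9800 Pa, q̄ = 0.0085 kg/kg → 0.0085 × 9800 / 9.8 = 8.50 mm
Layer 910–440 hPa: Δp = 470 hPa = 47000 Pa, q̄ = 0.0027 kg/kg → 0.0027 × 47000 / 9.8 = 12.95 mm
Layer 440–200 hPa: Δp = 240 hPa = 24000 Pa, q̄ = 0.00096 kg/kg → 0.00096 × 24000 / 9.8 = 2.35 mm
PW = 8.50 + 12.95 + 2.35 = 23.80 ≈ 23.8 mm.

PW ≈ 23.8 mm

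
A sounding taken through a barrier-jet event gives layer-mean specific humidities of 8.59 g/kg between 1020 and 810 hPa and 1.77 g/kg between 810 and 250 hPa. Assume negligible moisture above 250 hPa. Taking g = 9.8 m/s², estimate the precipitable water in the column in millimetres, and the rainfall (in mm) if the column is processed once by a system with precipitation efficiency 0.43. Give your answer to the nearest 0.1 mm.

Precipitable water is the column-integrated vapour mass per unit area: PW = (1/g) Σ q̄ Δp, with q in kg/kg and Δp in Pa (1 kg/m² of water = 1 mm).
Layer 1020–810 hPa: Δp = 210 hPa = 21000 Pa, q̄ = 0.00859 kg/kg → 0.00859 × 21000 / 9.8 = 18.41 mm
Layer 810–250 hPa: Δp = 560 hPa = 56000 Pa, q̄ = 0.00177 kg/kg → 0.00177 × 56000 / 9.8 = 10.11 mm
PW = 18.41 + 10.11 = 28.52 ≈ 28.5 mm.
Rainfall = ε × PW = 0.43 × 28.5 = 12.3 mm.

PW ≈ 28.5 mm; rainfall ≈ 12.3 mm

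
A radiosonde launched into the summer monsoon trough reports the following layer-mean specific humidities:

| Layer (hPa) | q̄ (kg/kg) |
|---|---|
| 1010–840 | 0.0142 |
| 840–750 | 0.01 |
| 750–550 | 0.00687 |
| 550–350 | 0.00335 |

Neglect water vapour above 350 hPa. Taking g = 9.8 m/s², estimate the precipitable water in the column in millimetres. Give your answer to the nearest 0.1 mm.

Precipitable water is the column-integrated vapour mass per unit area: PW = (1/g) Σ q̄ Δp, with q in kg/kg and Δp in Pa (1 kg/m² of water = 1 mm).
Layer 1010–840 hPa: Δp = 170 hPa = 17000 Pa, q̄ = 0.0142 kg/kg → 0.0142 × 17000 / 9.8 = 24.63 mm
Layer 840–750 hPa: Δp = 90 hPa = 9000 Pa, q̄ = 0.01 kg/kg → 0.01 × 9000 / 9.8 = 9.18 mm
Layer 750–550 hPa: Δp = 200 hPa = 20000 Pa, q̄ = 0.00687 kg/kg → 0.00687 × 20000 / 9.8 = 14.02 mm
Layer 550–350 hPa: Δp = 200 hPa = 20000 Pa, q̄ = 0.00335 kg/kg → 0.00335 × 20000 / 9.8 = 6.84 mm
PW = 24.63 + 9.18 + 14.02 + 6.84 = 54.67 ≈ 54.7 mm.

PW ≈ 54.7 mm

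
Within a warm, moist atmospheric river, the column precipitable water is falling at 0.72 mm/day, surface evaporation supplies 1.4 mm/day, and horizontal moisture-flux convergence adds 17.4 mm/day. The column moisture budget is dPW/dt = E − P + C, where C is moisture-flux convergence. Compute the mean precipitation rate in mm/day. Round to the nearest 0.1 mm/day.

dPW/dt = -0.72 mm/day.
P = E + C − dPW/dt = 1.4 + (17.4) − (-0.72) = 19.5 mm/day.

P ≈ 19.5 mm/day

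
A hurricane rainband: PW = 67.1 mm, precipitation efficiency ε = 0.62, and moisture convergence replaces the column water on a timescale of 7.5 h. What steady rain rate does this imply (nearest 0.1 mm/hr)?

R ≈ 5.5 mm/hr

Each overturning extracts ε × PW = 0.62 × 67.1 = 41.602 mm.
Rate = ε·PW / τ = 41.602 / 7.5 h = 5.5 mm/hr.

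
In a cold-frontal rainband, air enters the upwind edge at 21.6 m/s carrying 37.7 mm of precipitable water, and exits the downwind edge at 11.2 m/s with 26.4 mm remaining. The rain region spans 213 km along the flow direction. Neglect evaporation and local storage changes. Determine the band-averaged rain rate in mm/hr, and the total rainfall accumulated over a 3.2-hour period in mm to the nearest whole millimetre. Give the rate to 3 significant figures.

Column moisture flux per unit crosswind length is F = V × PW.
Inflow: F_in = 21.6 × 37.7 = 814.32 mm·m/s
Outflow: F_out = 11.2 × 26.4 = 295.68 mm·m/s
Steady-state rate R = (F_in − F_out)/L = (814.32 − 295.68) / 213000 m = 2.435e-03 mm/s.
R = 2.435e-03 × 3600 = 8.77 mm/hr.
Over 3.2 h: total = 8.77 × 3.2 = 28.064 ≈ 28 mm.

R ≈ 8.77 mm/hr; total ≈ 28 mm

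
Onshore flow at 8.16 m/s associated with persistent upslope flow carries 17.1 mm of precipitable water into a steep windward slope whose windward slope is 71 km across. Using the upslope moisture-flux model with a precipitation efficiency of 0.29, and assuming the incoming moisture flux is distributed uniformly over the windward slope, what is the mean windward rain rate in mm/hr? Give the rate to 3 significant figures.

R ≈ 2.05 mm/hr

Incoming column moisture flux per unit ridge length: F = V × PW = 8.16 × 17.1 = 139.536 mm·m/s.
Spread over the 71 km slope with efficiency ε = 0.29: R = ε·F/W = 0.29 × 139.536 / 71000 m = 5.699e-04 mm/s.
R = 5.699e-04 × 3600 = 2.05 mm/hr.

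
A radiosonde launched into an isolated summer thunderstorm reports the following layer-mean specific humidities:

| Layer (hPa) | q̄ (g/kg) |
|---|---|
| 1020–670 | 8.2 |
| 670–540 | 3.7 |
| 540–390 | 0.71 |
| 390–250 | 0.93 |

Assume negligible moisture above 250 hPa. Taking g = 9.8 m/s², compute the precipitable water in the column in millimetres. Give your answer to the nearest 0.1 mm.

PW ≈ 36.6 mm

Precipitable water is the column-integrated vapour mass per unit area: PW = (1/g) Σ q̄ Δp, with q in kg/kg and Δp in Pa (1 kg/m² of water = 1 mm).
Layer 1020–670 hPa: Δp = 350 hPa = 35000 Pa, q̄ = 0.0082 kg/kg → 0.0082 × 35000 / 9.8 = 29.29 mm
Layer 670–540 hPa: Δp = 130 hPa = 13000 Pa, q̄ = 0.0037 kg/kg → 0.0037 × 13000 / 9.8 = 4.91 mm
Layer 540–390 hPa: Δp = 150 hPa = 15000 Pa, q̄ = 0.00071 kg/kg → 0.00071 × 15000 / 9.8 = 1.09 mm
Layer 390–250 hPa: Δp = 140 hPa = 14000 Pa, q̄ = 0.00093 kg/kg → 0.00093 × 14000 / 9.8 = 1.33 mm
PW = 29.29 + 4.91 + 1.09 + 1.33 = 36.62 ≈ 36.6 mm.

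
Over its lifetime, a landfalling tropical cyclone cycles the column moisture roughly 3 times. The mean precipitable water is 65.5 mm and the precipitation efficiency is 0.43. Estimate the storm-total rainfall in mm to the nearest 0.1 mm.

Each cycle deposits ε × PW = 0.43 × 65.5 = 28.165 mm.
Over 3 cycles: 3 × 28.165 = 84.5 mm.

rainfall ≈ 84.5 mm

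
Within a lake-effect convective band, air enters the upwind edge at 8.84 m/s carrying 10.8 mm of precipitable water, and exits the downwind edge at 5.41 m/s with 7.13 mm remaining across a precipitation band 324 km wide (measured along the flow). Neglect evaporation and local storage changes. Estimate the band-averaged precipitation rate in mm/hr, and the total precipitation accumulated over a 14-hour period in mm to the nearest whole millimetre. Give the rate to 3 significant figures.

Column moisture flux per unit crosswind length is F = V × PW.
Inflow: F_in = 8.84 × 10.8 = 95.472 mm·m/s
Outflow: F_out = 5.41 × 7.13 = 38.5733 mm·m/s
Steady-state rate R = (F_in − F_out)/L = (95.472 − 38.5733) / 324000 m = 1.756e-04 mm/s.
R = 1.756e-04 × 3600 = 0.632 mm/hr.
Over 14 h: total = 0.632 × 14 = 8.848 ≈ 9 mm.

R ≈ 0.632 mm/hr; total ≈ 9 mm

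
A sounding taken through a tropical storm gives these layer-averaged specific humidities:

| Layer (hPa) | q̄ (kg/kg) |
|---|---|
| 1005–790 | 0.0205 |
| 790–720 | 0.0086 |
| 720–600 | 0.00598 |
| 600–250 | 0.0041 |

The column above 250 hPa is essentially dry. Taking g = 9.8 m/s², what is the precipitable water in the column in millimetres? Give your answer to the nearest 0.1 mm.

Precipitable water is the column-integrated vapour mass per unit area: PW = (1/g) Σ q̄ Δp, with q in kg/kg and Δp in Pa (1 kg/m² of water = 1 mm).
Layer 1005–790 hPa: Δp = 215 hPa = 21500 Pa, q̄ = 0.0205 kg/kg → 0.0205 × 21500 / 9.8 = 44.97 mm
Layer 790–720 hPa: Δp = 70 hPa = 7000 Pa, q̄ = 0.0086 kg/kg → 0.0086 × 7000 / 9.8 = 6.14 mm
Layer 720–600 hPa: Δp = 120 hPa = 12000 Pa, q̄ = 0.00598 kg/kg → 0.00598 × 12000 / 9.8 = 7.32 mm
Layer 600–250 hPa: Δp = 350 hPa = 35000 Pa, q̄ = 0.0041 kg/kg → 0.0041 × 35000 / 9.8 = 14.64 mm
PW = 44.97 + 6.14 + 7.32 + 14.64 = 73.07 ≈ 73.1 mm.

PW ≈ 73.1 mm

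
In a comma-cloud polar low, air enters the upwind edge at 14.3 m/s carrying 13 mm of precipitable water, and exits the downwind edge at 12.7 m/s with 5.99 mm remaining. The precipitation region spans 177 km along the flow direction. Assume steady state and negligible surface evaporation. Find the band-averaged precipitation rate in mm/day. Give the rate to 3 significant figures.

R ≈ 53.6 mm/day

Column moisture flux per unit crosswind length is F = V × PW.
Inflow: F_in = 14.3 × 13 = 185.9 mm·m/s
Outflow: F_out = 12.7 × 5.99 = 76.073 mm·m/s
Steady-state rate R = (F_in − F_out)/L = (185.9 − 76.073) / 177000 m = 6.205e-04 mm/s.
R = 6.205e-04 × 3600 × 24 = 53.6 mm/day.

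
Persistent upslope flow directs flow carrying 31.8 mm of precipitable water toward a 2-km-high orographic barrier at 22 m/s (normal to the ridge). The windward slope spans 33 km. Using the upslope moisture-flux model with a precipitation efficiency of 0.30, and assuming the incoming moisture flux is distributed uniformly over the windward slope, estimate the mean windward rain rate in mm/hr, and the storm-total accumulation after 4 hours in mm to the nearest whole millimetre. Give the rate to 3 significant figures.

Incoming column moisture flux per unit ridge length: F = V × PW = 22 × 31.8 = 699.6 mm·m/s.
Spread over the 33 km slope with efficiency ε = 0.30: R = ε·F/W = 0.30 × 699.6 / 33000 m = 6.360e-03 mm/s.
R = 6.360e-03 × 3600 = 22.9 mm/hr.
Over 4 h: total = 22.9 × 4 = 91.6 ≈ 92 mm.

R ≈ 22.9 mm/hr; total ≈ 92 mm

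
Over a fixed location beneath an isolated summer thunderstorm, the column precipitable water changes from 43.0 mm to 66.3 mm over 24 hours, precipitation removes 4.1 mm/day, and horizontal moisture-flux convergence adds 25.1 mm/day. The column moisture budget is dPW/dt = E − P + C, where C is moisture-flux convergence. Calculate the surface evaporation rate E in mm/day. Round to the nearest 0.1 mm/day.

E ≈ 2.3 mm/day

dPW/dt = (66.3 − 43.0) mm / (24/24 day) = +23.300 mm/day.
E = dPW/dt + P − C = (+23.300) + 4.1 − (25.1) = 2.3 mm/day.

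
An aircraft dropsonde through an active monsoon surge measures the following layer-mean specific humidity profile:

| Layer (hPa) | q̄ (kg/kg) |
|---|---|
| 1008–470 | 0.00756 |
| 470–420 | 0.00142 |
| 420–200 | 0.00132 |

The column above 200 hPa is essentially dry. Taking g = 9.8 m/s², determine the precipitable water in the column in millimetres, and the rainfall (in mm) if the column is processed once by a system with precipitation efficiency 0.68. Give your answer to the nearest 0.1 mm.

Precipitable water is the column-integrated vapour mass per unit area: PW = (1/g) Σ q̄ Δp, with q in kg/kg and Δp in Pa (1 kg/m² of water = 1 mm).
Layer 1008–470 hPa: Δp = 538 hPa = 53800 Pa, q̄ = 0.00756 kg/kg → 0.00756 × 53800 / 9.8 = 41.50 mm
Layer 470–420 hPa: Δp = 50 hPa = 5000 Pa, q̄ = 0.00142 kg/kg → 0.00142 × 5000 / 9.8 = 0.72 mm
Layer 420–200 hPa: Δp = 220 hPa = 22000 Pa, q̄ = 0.00132 kg/kg → 0.00132 × 22000 / 9.8 = 2.96 mm
PW = 41.50 + 0.72 + 2.96 = 45.18 ≈ 45.2 mm.
Rainfall = ε × PW = 0.68 × 45.2 = 30.7 mm.

PW ≈ 45.2 mm; rainfall ≈ 30.7 mm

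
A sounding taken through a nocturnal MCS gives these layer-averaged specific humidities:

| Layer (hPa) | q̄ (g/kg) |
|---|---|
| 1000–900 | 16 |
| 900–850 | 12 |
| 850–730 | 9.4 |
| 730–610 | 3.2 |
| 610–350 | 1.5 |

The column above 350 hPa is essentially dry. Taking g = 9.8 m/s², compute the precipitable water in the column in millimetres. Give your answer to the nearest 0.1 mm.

Precipitable water is the column-integrated vapour mass per unit area: PW = (1/g) Σ q̄ Δp, with q in kg/kg and Δp in Pa (1 kg/m² of water = 1 mm).
Layer 1000–900 hPa: Δp = 100 hPa = 10000 Pa, q̄ = 0.016 kg/kg → 0.016 × 10000 / 9.8 = 16.33 mm
Layer 900–850 hPa: Δp = 50 hPa = 5000 Pa, q̄ = 0.012 kg/kg → 0.012 × 5000 / 9.8 = 6.12 mm
Layer 850–730 hPa: Δp = 120 hPa = 12000 Pa, q̄ = 0.0094 kg/kg → 0.0094 × 12000 / 9.8 = 11.51 mm
Layer 730–610 hPa: Δp = 120 hPa = 12000 Pa, q̄ = 0.0032 kg/kg → 0.0032 × 12000 / 9.8 = 3.92 mm
Layer 610–350 hPa: Δp = 260 hPa = 26000 Pa, q̄ = 0.0015 kg/kg → 0.0015 × 26000 / 9.8 = 3.98 mm
PW = 16.33 + 6.12 + 11.51 + 3.92 + 3.98 = 41.86 ≈ 41.9 mm.

PW ≈ 41.9 mm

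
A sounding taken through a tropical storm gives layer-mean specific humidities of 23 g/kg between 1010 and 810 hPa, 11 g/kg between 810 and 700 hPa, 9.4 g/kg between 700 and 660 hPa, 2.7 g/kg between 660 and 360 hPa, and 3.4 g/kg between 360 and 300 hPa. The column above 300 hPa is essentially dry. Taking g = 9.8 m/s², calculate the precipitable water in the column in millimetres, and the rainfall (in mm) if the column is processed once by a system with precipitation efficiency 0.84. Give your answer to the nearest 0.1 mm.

PW ≈ 73.5 mm; rainfall ≈ 61.7 mm

Precipitable water is the column-integrated vapour mass per unit area: PW = (1/g) Σ q̄ Δp, with q in kg/kg and Δp in Pa (1 kg/m² of water = 1 mm).
Layer 1010–810 hPa: Δp = 200 hPa = 20000 Pa, q̄ = 0.023 kg/kg → 0.023 × 20000 / 9.8 = 46.94 mm
Layer 810–700 hPa: Δp = 110 hPa = 11000 Pa, q̄ = 0.011 kg/kg → 0.011 × 11000 / 9.8 = 12.35 mm
Layer 700–660 hPa: Δp = 40 hPa = 4000 Pa, q̄ = 0.0094 kg/kg → 0.0094 × 4000 / 9.8 = 3.84 mm
Layer 660–360 hPa: Δp = 300 hPa = 30000 Pa, q̄ = 0.0027 kg/kg → 0.0027 × 30000 / 9.8 = 8.27 mm
Layer 360–300 hPa: Δp = 60 hPa = 6000 Pa, q̄ = 0.0034 kg/kg → 0.0034 × 6000 / 9.8 = 2.08 mm
PW = 46.94 + 12.35 + 3.84 + 8.27 + 2.08 = 73.48 ≈ 73.5 mm.
Rainfall = ε × PW = 0.84 × 73.5 = 61.7 mm.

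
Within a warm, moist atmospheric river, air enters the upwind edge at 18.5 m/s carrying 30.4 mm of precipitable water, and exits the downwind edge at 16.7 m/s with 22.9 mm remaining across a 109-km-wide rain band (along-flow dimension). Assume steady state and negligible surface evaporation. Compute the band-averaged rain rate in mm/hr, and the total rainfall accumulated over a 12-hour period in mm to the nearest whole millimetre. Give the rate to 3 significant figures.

Column moisture flux per unit crosswind length is F = V × PW.
Inflow: F_in = 18.5 × 30.4 = 562.4 mm·m/s
Outflow: F_out = 16.7 × 22.9 = 382.43 mm·m/s
Steady-state rate R = (F_in − F_out)/L = (562.4 − 382.43) / 109000 m = 1.651e-03 mm/s.
R = 1.651e-03 × 3600 = 5.94 mm/hr.
Over 12 h: total = 5.94 × 12 = 71.28 ≈ 71 mm.

R ≈ 5.94 mm/hr; total ≈ 71 mm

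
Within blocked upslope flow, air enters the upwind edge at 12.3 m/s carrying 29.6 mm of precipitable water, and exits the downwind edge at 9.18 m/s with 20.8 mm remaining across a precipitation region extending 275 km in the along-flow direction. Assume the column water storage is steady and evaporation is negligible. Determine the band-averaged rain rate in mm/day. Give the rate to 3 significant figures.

R ≈ 54.4 mm/day

Column moisture flux per unit crosswind length is F = V × PW.
Inflow: F_in = 12.3 × 29.6 = 364.08 mm·m/s
Outflow: F_out = 9.18 × 20.8 = 190.944 mm·m/s
Steady-state rate R = (F_in − F_out)/L = (364.08 − 190.944) / 275000 m = 6.296e-04 mm/s.
R = 6.296e-04 × 3600 × 24 = 54.4 mm/day.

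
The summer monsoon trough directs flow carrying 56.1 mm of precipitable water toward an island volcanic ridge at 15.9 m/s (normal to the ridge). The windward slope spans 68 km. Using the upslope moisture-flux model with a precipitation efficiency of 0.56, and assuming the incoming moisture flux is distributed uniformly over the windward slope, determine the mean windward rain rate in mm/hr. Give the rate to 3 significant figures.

Incoming column moisture flux per unit ridge length: F = V × PW = 15.9 × 56.1 = 891.99 mm·m/s.
Spread over the 68 km slope with efficiency ε = 0.56: R = ε·F/W = 0.56 × 891.99 / 68000 m = 7.346e-03 mm/s.
R = 7.346e-03 × 3600 = 26.4 mm/hr.

R ≈ 26.4 mm/hr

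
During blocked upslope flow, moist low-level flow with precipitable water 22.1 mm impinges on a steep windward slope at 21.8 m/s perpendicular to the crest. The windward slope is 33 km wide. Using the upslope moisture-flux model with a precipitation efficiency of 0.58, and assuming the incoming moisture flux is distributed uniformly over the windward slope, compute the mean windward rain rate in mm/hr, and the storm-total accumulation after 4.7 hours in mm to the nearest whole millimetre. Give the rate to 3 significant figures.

Incoming column moisture flux per unit ridge length: F = V × PW = 21.8 × 22.1 = 481.78 mm·m/s.
Spread over the 33 km slope with efficiency ε = 0.58: R = ε·F/W = 0.58 × 481.78 / 33000 m = 8.468e-03 mm/s.
R = 8.468e-03 × 3600 = 30.5 mm/hr.
Over 4.7 h: total = 30.5 × 4.7 = 143.35 ≈ 143 mm.

R ≈ 30.5 mm/hr; total ≈ 143 mm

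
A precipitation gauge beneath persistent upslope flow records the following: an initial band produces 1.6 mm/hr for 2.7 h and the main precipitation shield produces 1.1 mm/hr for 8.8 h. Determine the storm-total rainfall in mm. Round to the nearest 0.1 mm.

Total = Σ Rᵢ Δtᵢ = 1.6 × 2.7 + 1.1 × 8.8
      = 4.32 + 9.68 = 14.0 mm.

total ≈ 14.0 mm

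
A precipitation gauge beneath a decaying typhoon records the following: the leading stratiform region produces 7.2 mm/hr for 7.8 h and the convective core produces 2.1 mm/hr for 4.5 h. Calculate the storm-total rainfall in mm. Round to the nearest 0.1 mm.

Total = Σ Rᵢ Δtᵢ = 7.2 × 7.8 + 2.1 × 4.5
      = 56.16 + 9.45 = 65.6 mm.

total ≈ 65.6 mm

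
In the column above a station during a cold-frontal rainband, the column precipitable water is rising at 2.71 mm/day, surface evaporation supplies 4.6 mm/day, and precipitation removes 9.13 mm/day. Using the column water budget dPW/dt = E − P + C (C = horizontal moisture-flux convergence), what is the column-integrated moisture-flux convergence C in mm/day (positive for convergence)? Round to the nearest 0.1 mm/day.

dPW/dt = +2.71 mm/day.
C = dPW/dt − E + P = (+2.71) − 4.6 + 9.13 = 7.2 mm/day.

C ≈ 7.2 mm/day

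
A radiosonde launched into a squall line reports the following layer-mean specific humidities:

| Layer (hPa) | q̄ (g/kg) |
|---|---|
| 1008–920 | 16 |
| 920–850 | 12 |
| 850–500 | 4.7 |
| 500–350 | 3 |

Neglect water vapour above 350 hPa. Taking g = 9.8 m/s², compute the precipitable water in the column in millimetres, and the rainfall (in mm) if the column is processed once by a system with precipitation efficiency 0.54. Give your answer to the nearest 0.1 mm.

PW ≈ 44.3 mm; rainfall ≈ 23.9 mm

Precipitable water is the column-integrated vapour mass per unit area: PW = (1/g) Σ q̄ Δp, with q in kg/kg and Δp in Pa (1 kg/m² of water = 1 mm).
Layer 1008–920 hPa: Δp = 88 hPa = 8800 Pa, q̄ = 0.016 kg/kg → 0.016 × 8800 / 9.8 = 14.37 mm
Layer 920–850 hPa: Δp = 70 hPa = 7000 Pa, q̄ = 0.012 kg/kg → 0.012 × 7000 / 9.8 = 8.57 mm
Layer 850–500 hPa: Δp = 350 hPa = 35000 Pa, q̄ = 0.0047 kg/kg → 0.0047 × 35000 / 9.8 = 16.79 mm
Layer 500–350 hPa: Δp = 150 hPa = 15000 Pa, q̄ = 0.003 kg/kg → 0.003 × 15000 / 9.8 = 4.59 mm
PW = 14.37 + 8.57 + 16.79 + 4.59 = 44.32 ≈ 44.3 mm.
Rainfall = ε × PW = 0.54 × 44.3 = 23.9 mm.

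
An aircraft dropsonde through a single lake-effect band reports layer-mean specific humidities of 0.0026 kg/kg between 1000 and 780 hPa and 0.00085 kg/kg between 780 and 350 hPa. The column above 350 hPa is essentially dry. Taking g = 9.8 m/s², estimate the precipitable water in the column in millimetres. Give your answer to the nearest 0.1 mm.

PW ≈ 9.6 mm

Precipitable water is the column-integrated vapour mass per unit area: PW = (1/g) Σ q̄ Δp, with q in kg/kg and Δp in Pa (1 kg/m² of water = 1 mm).
Layer 1000–780 hPa: Δp = 220 hPa = 22000 Pa, q̄ = 0.0026 kg/kg → 0.0026 × 22000 / 9.8 = 5.84 mm
Layer 780–350 hPa: Δp = 430 hPa = 43000 Pa, q̄ = 0.00085 kg/kg → 0.00085 × 43000 / 9.8 = 3.73 mm
PW = 5.84 + 3.73 = 9.57 ≈ 9.6 mm.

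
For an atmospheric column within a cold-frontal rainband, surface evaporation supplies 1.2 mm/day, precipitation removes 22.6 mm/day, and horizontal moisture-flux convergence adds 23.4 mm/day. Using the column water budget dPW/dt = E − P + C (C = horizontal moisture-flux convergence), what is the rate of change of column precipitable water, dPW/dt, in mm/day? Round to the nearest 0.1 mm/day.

dPW/dt ≈ 2.0 mm/day

dPW/dt = E − P + C = 1.2 − 22.6 + (23.4) = 2.0 mm/day.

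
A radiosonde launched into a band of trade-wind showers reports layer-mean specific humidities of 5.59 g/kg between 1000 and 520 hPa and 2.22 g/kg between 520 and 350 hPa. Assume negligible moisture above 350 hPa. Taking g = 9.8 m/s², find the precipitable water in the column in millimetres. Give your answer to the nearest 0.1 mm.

PW ≈ 31.2 mm

Precipitable water is the column-integrated vapour mass per unit area: PW = (1/g) Σ q̄ Δp, with q in kg/kg and Δp in Pa (1 kg/m² of water = 1 mm).
Layer 1000–520 hPa: Δp = 480 hPa = 48000 Pa, q̄ = 0.00559 kg/kg → 0.00559 × 48000 / 9.8 = 27.38 mm
Layer 520–350 hPa: Δp = 170 hPa = 17000 Pa, q̄ = 0.00222 kg/kg → 0.00222 × 17000 / 9.8 = 3.85 mm
PW = 27.38 + 3.85 = 31.23 ≈ 31.2 mm.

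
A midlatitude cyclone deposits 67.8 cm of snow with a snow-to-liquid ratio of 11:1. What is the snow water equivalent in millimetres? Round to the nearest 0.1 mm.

SWE = snow depth / ratio = 67.8 cm / 11 = 6.164 cm = 61.6 mm.

SWE ≈ 61.6 mm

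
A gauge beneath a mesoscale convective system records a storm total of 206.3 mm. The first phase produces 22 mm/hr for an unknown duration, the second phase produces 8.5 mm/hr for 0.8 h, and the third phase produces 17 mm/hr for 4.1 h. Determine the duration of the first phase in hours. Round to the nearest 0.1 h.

duration ≈ 5.9 h

Known phases: 8.5 × 0.8 + 17 × 4.1 = 6.8 + 69.7 = 76.5 mm.
Remaining depth = 206.3 − 76.5 = 129.8 mm.
Duration = 129.8 / 22 = 5.9 h.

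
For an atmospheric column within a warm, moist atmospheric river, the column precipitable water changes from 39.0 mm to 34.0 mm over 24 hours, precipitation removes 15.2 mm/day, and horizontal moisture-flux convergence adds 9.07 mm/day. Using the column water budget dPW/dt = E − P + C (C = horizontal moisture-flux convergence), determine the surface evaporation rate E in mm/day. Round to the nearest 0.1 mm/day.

E ≈ 1.1 mm/day

dPW/dt = (34.0 − 39.0) mm / (24/24 day) = -5.000 mm/day.
E = dPW/dt + P − C = (-5.000) + 15.2 − (9.07) = 1.1 mm/day.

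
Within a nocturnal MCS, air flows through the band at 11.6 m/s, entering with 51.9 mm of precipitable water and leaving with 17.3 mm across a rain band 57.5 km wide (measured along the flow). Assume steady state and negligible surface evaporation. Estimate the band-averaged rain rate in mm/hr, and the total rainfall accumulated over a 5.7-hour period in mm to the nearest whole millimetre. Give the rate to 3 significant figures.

R ≈ 25.1 mm/hr; total ≈ 143 mm

Column moisture flux per unit crosswind length is F = V × PW.
Inflow: F_in = 11.6 × 51.9 = 602.04 mm·m/s
Outflow: F_out = 11.6 × 17.3 = 200.68 mm·m/s
Steady-state rate R = (F_in − F_out)/L = (602.04 − 200.68) / 57500 m = 6.980e-03 mm/s.
R = 6.980e-03 × 3600 = 25.1 mm/hr.
Over 5.7 h: total = 25.1 × 5.7 = 143.07 ≈ 143 mm.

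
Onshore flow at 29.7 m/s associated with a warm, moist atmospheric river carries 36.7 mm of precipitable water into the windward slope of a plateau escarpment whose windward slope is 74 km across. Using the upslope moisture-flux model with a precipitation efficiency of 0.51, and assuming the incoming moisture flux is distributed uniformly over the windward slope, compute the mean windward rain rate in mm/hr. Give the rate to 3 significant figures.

Incoming column moisture flux per unit ridge length: F = V × PW = 29.7 × 36.7 = 1089.99 mm·m/s.
Spread over the 74 km slope with efficiency ε = 0.51: R = ε·F/W = 0.51 × 1089.99 / 74000 m = 7.512e-03 mm/s.
R = 7.512e-03 × 3600 = 27.0 mm/hr.

R ≈ 27.0 mm/hr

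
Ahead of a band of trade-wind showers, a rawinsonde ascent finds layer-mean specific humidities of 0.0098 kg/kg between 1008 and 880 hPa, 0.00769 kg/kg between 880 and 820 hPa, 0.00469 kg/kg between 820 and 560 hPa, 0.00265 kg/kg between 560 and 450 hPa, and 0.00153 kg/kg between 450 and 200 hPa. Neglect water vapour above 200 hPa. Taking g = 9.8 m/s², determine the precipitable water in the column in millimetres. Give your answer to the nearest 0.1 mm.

PW ≈ 36.8 mm

Precipitable water is the column-integrated vapour mass per unit area: PW = (1/g) Σ q̄ Δp, with q in kg/kg and Δp in Pa (1 kg/m² of water = 1 mm).
Layer 1008–880 hPa: Δp = 128 hPa = 12800 Pa, q̄ = 0.0098 kg/kg → 0.0098 × 12800 / 9.8 = 12.80 mm
Layer 880–820 hPa: Δp = 60 hPa = 6000 Pa, q̄ = 0.00769 kg/kg → 0.00769 × 6000 / 9.8 = 4.71 mm
Layer 820–560 hPa: Δp = 260 hPa = 26000 Pa, q̄ = 0.00469 kg/kg → 0.00469 × 26000 / 9.8 = 12.44 mm
Layer 560–450 hPa: Δp = 110 hPa = 11000 Pa, q̄ = 0.00265 kg/kg → 0.00265 × 11000 / 9.8 = 2.97 mm
Layer 450–200 hPa: Δp = 250 hPa = 25000 Pa, q̄ = 0.00153 kg/kg → 0.00153 × 25000 / 9.8 = 3.90 mm
PW = 12.80 + 4.71 + 12.44 + 2.97 + 3.90 = 36.82 ≈ 36.8 mm.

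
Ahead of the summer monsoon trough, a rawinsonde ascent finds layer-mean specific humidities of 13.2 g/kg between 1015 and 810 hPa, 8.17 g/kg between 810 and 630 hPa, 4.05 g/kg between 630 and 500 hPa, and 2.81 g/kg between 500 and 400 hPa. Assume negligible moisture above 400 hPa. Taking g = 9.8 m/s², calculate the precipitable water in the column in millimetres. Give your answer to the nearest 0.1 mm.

Precipitable water is the column-integrated vapour mass per unit area: PW = (1/g) Σ q̄ Δp, with q in kg/kg and Δp in Pa (1 kg/m² of water = 1 mm).
Layer 1015–810 hPa: Δp = 205 hPa = 20500 Pa, q̄ = 0.0132 kg/kg → 0.0132 × 20500 / 9.8 = 27.61 mm
Layer 810–630 hPa: Δp = 180 hPa = 18000 Pa, q̄ = 0.00817 kg/kg → 0.00817 × 18000 / 9.8 = 15.01 mm
Layer 630–500 hPa: Δp = 130 hPa = 13000 Pa, q̄ = 0.00405 kg/kg → 0.00405 × 13000 / 9.8 = 5.37 mm
Layer 500–400 hPa: Δp = 100 hPa = 10000 Pa, q̄ = 0.00281 kg/kg → 0.00281 × 10000 / 9.8 = 2.87 mm
PW = 27.61 + 15.01 + 5.37 + 2.87 = 50.86 ≈ 50.9 mm.

PW ≈ 50.9 mm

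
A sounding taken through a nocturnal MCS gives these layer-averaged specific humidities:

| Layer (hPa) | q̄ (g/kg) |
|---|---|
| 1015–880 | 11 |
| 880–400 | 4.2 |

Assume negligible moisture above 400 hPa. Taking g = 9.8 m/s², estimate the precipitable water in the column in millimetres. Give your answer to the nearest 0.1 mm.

Precipitable water is the column-integrated vapour mass per unit area: PW = (1/g) Σ q̄ Δp, with q in kg/kg and Δp in Pa (1 kg/m² of water = 1 mm).
Layer 1015–880 hPa: Δp = 135 hPa = 13500 Pa, q̄ = 0.011 kg/kg → 0.011 × 13500 / 9.8 = 15.15 mm
Layer 880–400 hPa: Δp = 480 hPa = 48000 Pa, q̄ = 0.0042 kg/kg → 0.0042 × 48000 / 9.8 = 20.57 mm
PW = 15.15 + 20.57 = 35.72 ≈ 35.7 mm.

PW ≈ 35.7 mm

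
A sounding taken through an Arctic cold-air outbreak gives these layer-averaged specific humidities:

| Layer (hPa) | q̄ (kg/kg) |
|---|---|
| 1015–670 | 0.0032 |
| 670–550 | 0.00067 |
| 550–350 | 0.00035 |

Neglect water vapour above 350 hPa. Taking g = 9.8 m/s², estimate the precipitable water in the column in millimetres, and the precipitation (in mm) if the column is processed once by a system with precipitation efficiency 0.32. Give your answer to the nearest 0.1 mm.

Precipitable water is the column-integrated vapour mass per unit area: PW = (1/g) Σ q̄ Δp, with q in kg/kg and Δp in Pa (1 kg/m² of water = 1 mm).
Layer 1015–670 hPa: Δp = 345 hPa = 34500 Pa, q̄ = 0.0032 kg/kg → 0.0032 × 34500 / 9.8 = 11.27 mm
Layer 670–550 hPa: Δp = 120 hPa = 12000 Pa, q̄ = 0.00067 kg/kg → 0.00067 × 12000 / 9.8 = 0.82 mm
Layer 550–350 hPa: Δp = 200 hPa = 20000 Pa, q̄ = 0.00035 kg/kg → 0.00035 × 20000 / 9.8 = 0.71 mm
PW = 11.27 + 0.82 + 0.71 = 12.80 ≈ 12.8 mm.
Precipitation = ε × PW = 0.32 × 12.8 = 4.1 mm.

PW ≈ 12.8 mm; precipitation ≈ 4.1 mm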